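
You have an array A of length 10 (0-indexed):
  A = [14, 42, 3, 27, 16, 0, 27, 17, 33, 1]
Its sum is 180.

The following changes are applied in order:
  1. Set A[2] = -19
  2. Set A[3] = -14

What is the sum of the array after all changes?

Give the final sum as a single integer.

Answer: 117

Derivation:
Initial sum: 180
Change 1: A[2] 3 -> -19, delta = -22, sum = 158
Change 2: A[3] 27 -> -14, delta = -41, sum = 117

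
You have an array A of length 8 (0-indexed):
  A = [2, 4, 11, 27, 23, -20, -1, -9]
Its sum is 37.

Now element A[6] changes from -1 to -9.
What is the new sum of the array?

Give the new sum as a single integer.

Answer: 29

Derivation:
Old value at index 6: -1
New value at index 6: -9
Delta = -9 - -1 = -8
New sum = old_sum + delta = 37 + (-8) = 29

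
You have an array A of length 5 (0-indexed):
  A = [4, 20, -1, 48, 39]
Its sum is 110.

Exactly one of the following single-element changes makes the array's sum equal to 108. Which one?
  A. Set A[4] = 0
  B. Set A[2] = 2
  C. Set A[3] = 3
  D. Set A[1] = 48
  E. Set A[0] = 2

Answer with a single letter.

Answer: E

Derivation:
Option A: A[4] 39->0, delta=-39, new_sum=110+(-39)=71
Option B: A[2] -1->2, delta=3, new_sum=110+(3)=113
Option C: A[3] 48->3, delta=-45, new_sum=110+(-45)=65
Option D: A[1] 20->48, delta=28, new_sum=110+(28)=138
Option E: A[0] 4->2, delta=-2, new_sum=110+(-2)=108 <-- matches target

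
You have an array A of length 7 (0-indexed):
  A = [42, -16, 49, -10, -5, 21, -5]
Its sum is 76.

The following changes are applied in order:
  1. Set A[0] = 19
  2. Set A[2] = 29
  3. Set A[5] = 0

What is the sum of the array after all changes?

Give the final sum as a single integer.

Answer: 12

Derivation:
Initial sum: 76
Change 1: A[0] 42 -> 19, delta = -23, sum = 53
Change 2: A[2] 49 -> 29, delta = -20, sum = 33
Change 3: A[5] 21 -> 0, delta = -21, sum = 12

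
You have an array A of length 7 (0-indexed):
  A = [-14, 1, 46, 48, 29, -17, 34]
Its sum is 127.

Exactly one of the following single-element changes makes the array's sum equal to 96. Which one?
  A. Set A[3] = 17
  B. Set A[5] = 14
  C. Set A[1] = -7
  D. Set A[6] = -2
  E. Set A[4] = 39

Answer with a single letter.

Answer: A

Derivation:
Option A: A[3] 48->17, delta=-31, new_sum=127+(-31)=96 <-- matches target
Option B: A[5] -17->14, delta=31, new_sum=127+(31)=158
Option C: A[1] 1->-7, delta=-8, new_sum=127+(-8)=119
Option D: A[6] 34->-2, delta=-36, new_sum=127+(-36)=91
Option E: A[4] 29->39, delta=10, new_sum=127+(10)=137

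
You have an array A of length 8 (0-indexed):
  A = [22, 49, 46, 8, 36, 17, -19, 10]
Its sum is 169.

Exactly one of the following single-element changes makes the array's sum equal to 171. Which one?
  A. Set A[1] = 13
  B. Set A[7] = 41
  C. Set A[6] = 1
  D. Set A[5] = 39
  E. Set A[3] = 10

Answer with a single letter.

Answer: E

Derivation:
Option A: A[1] 49->13, delta=-36, new_sum=169+(-36)=133
Option B: A[7] 10->41, delta=31, new_sum=169+(31)=200
Option C: A[6] -19->1, delta=20, new_sum=169+(20)=189
Option D: A[5] 17->39, delta=22, new_sum=169+(22)=191
Option E: A[3] 8->10, delta=2, new_sum=169+(2)=171 <-- matches target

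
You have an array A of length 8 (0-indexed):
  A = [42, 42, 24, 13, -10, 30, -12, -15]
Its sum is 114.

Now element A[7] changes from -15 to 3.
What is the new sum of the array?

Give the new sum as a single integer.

Old value at index 7: -15
New value at index 7: 3
Delta = 3 - -15 = 18
New sum = old_sum + delta = 114 + (18) = 132

Answer: 132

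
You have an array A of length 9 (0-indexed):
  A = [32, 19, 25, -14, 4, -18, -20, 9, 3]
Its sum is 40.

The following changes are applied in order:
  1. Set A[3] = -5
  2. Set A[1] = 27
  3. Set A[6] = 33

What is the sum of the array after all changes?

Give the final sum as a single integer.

Answer: 110

Derivation:
Initial sum: 40
Change 1: A[3] -14 -> -5, delta = 9, sum = 49
Change 2: A[1] 19 -> 27, delta = 8, sum = 57
Change 3: A[6] -20 -> 33, delta = 53, sum = 110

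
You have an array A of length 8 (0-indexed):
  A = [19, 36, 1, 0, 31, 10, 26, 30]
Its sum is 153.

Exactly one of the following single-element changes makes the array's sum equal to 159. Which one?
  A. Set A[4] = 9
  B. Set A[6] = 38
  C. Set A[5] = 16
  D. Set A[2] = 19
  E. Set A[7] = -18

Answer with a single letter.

Answer: C

Derivation:
Option A: A[4] 31->9, delta=-22, new_sum=153+(-22)=131
Option B: A[6] 26->38, delta=12, new_sum=153+(12)=165
Option C: A[5] 10->16, delta=6, new_sum=153+(6)=159 <-- matches target
Option D: A[2] 1->19, delta=18, new_sum=153+(18)=171
Option E: A[7] 30->-18, delta=-48, new_sum=153+(-48)=105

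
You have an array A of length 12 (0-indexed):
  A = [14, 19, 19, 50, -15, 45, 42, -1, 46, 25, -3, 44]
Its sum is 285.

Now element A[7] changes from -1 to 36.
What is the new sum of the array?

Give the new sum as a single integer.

Old value at index 7: -1
New value at index 7: 36
Delta = 36 - -1 = 37
New sum = old_sum + delta = 285 + (37) = 322

Answer: 322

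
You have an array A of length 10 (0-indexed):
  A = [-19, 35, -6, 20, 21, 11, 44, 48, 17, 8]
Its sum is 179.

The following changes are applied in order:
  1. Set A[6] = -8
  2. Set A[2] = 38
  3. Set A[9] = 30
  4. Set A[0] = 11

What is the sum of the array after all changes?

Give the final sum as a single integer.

Initial sum: 179
Change 1: A[6] 44 -> -8, delta = -52, sum = 127
Change 2: A[2] -6 -> 38, delta = 44, sum = 171
Change 3: A[9] 8 -> 30, delta = 22, sum = 193
Change 4: A[0] -19 -> 11, delta = 30, sum = 223

Answer: 223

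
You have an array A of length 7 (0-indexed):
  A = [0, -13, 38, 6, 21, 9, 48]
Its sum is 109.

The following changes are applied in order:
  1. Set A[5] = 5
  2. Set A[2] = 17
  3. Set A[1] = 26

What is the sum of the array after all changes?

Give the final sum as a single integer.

Initial sum: 109
Change 1: A[5] 9 -> 5, delta = -4, sum = 105
Change 2: A[2] 38 -> 17, delta = -21, sum = 84
Change 3: A[1] -13 -> 26, delta = 39, sum = 123

Answer: 123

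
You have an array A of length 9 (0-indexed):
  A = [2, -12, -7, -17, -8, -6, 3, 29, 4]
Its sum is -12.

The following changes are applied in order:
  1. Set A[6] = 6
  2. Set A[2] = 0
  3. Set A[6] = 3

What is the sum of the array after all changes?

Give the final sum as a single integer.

Initial sum: -12
Change 1: A[6] 3 -> 6, delta = 3, sum = -9
Change 2: A[2] -7 -> 0, delta = 7, sum = -2
Change 3: A[6] 6 -> 3, delta = -3, sum = -5

Answer: -5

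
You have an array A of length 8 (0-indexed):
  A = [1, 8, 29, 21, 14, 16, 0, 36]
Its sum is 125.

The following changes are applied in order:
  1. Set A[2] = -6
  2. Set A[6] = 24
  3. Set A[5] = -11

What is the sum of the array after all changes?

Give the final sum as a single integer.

Answer: 87

Derivation:
Initial sum: 125
Change 1: A[2] 29 -> -6, delta = -35, sum = 90
Change 2: A[6] 0 -> 24, delta = 24, sum = 114
Change 3: A[5] 16 -> -11, delta = -27, sum = 87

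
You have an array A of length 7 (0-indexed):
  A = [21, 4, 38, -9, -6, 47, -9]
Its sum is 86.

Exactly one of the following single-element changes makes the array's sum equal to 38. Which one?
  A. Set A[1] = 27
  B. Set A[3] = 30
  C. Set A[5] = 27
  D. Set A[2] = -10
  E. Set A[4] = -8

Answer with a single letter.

Option A: A[1] 4->27, delta=23, new_sum=86+(23)=109
Option B: A[3] -9->30, delta=39, new_sum=86+(39)=125
Option C: A[5] 47->27, delta=-20, new_sum=86+(-20)=66
Option D: A[2] 38->-10, delta=-48, new_sum=86+(-48)=38 <-- matches target
Option E: A[4] -6->-8, delta=-2, new_sum=86+(-2)=84

Answer: D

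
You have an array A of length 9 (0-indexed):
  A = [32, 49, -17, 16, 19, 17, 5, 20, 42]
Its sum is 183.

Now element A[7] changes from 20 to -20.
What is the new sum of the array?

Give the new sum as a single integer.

Answer: 143

Derivation:
Old value at index 7: 20
New value at index 7: -20
Delta = -20 - 20 = -40
New sum = old_sum + delta = 183 + (-40) = 143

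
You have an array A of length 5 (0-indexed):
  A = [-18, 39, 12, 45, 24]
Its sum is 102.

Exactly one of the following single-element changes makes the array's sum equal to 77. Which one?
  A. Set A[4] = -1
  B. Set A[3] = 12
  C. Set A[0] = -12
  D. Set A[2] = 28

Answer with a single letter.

Option A: A[4] 24->-1, delta=-25, new_sum=102+(-25)=77 <-- matches target
Option B: A[3] 45->12, delta=-33, new_sum=102+(-33)=69
Option C: A[0] -18->-12, delta=6, new_sum=102+(6)=108
Option D: A[2] 12->28, delta=16, new_sum=102+(16)=118

Answer: A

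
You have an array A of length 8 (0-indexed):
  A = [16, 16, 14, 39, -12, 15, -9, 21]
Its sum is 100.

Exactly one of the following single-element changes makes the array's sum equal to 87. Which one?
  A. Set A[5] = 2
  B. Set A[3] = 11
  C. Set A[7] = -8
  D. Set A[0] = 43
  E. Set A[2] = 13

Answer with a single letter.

Option A: A[5] 15->2, delta=-13, new_sum=100+(-13)=87 <-- matches target
Option B: A[3] 39->11, delta=-28, new_sum=100+(-28)=72
Option C: A[7] 21->-8, delta=-29, new_sum=100+(-29)=71
Option D: A[0] 16->43, delta=27, new_sum=100+(27)=127
Option E: A[2] 14->13, delta=-1, new_sum=100+(-1)=99

Answer: A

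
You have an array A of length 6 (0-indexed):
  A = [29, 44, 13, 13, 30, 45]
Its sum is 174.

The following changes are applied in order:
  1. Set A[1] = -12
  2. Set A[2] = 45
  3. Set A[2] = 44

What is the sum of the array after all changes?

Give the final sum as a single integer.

Answer: 149

Derivation:
Initial sum: 174
Change 1: A[1] 44 -> -12, delta = -56, sum = 118
Change 2: A[2] 13 -> 45, delta = 32, sum = 150
Change 3: A[2] 45 -> 44, delta = -1, sum = 149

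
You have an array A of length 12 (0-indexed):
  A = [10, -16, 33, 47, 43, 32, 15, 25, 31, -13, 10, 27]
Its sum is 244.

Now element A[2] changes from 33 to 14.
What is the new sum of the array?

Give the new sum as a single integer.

Answer: 225

Derivation:
Old value at index 2: 33
New value at index 2: 14
Delta = 14 - 33 = -19
New sum = old_sum + delta = 244 + (-19) = 225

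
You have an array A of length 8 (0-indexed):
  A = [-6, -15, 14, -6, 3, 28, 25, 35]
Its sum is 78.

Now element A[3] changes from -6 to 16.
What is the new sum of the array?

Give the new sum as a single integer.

Old value at index 3: -6
New value at index 3: 16
Delta = 16 - -6 = 22
New sum = old_sum + delta = 78 + (22) = 100

Answer: 100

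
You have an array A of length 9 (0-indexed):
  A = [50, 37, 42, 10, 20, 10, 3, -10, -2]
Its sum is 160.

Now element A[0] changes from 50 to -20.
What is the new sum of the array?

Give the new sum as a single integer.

Old value at index 0: 50
New value at index 0: -20
Delta = -20 - 50 = -70
New sum = old_sum + delta = 160 + (-70) = 90

Answer: 90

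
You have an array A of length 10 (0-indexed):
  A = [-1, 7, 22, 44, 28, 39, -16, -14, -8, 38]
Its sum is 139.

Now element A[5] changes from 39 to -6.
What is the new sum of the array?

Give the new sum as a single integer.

Old value at index 5: 39
New value at index 5: -6
Delta = -6 - 39 = -45
New sum = old_sum + delta = 139 + (-45) = 94

Answer: 94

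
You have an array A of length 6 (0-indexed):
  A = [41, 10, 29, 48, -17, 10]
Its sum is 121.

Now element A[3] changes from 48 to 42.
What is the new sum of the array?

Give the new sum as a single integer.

Answer: 115

Derivation:
Old value at index 3: 48
New value at index 3: 42
Delta = 42 - 48 = -6
New sum = old_sum + delta = 121 + (-6) = 115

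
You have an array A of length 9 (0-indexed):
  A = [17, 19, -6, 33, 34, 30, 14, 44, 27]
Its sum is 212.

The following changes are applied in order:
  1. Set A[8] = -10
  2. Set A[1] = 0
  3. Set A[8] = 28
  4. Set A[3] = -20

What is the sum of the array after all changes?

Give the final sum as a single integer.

Initial sum: 212
Change 1: A[8] 27 -> -10, delta = -37, sum = 175
Change 2: A[1] 19 -> 0, delta = -19, sum = 156
Change 3: A[8] -10 -> 28, delta = 38, sum = 194
Change 4: A[3] 33 -> -20, delta = -53, sum = 141

Answer: 141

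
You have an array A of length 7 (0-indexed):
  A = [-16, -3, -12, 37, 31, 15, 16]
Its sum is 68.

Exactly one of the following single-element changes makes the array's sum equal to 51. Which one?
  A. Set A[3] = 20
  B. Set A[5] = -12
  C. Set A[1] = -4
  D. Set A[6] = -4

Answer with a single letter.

Option A: A[3] 37->20, delta=-17, new_sum=68+(-17)=51 <-- matches target
Option B: A[5] 15->-12, delta=-27, new_sum=68+(-27)=41
Option C: A[1] -3->-4, delta=-1, new_sum=68+(-1)=67
Option D: A[6] 16->-4, delta=-20, new_sum=68+(-20)=48

Answer: A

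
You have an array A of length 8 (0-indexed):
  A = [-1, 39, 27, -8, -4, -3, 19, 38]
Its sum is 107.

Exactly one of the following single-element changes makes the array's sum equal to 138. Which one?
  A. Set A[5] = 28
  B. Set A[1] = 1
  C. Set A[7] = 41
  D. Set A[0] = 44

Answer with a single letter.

Answer: A

Derivation:
Option A: A[5] -3->28, delta=31, new_sum=107+(31)=138 <-- matches target
Option B: A[1] 39->1, delta=-38, new_sum=107+(-38)=69
Option C: A[7] 38->41, delta=3, new_sum=107+(3)=110
Option D: A[0] -1->44, delta=45, new_sum=107+(45)=152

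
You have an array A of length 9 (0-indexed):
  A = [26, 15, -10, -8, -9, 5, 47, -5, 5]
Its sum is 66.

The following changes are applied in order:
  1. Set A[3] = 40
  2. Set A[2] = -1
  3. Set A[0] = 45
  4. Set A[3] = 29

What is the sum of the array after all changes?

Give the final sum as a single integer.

Answer: 131

Derivation:
Initial sum: 66
Change 1: A[3] -8 -> 40, delta = 48, sum = 114
Change 2: A[2] -10 -> -1, delta = 9, sum = 123
Change 3: A[0] 26 -> 45, delta = 19, sum = 142
Change 4: A[3] 40 -> 29, delta = -11, sum = 131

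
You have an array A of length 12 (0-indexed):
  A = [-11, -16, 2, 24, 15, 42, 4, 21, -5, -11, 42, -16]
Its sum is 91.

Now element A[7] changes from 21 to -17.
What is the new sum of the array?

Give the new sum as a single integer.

Old value at index 7: 21
New value at index 7: -17
Delta = -17 - 21 = -38
New sum = old_sum + delta = 91 + (-38) = 53

Answer: 53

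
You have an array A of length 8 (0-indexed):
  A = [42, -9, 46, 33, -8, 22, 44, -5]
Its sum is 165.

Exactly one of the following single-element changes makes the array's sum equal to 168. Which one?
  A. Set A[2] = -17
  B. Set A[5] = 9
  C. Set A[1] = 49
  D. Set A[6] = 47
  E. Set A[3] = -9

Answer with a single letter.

Answer: D

Derivation:
Option A: A[2] 46->-17, delta=-63, new_sum=165+(-63)=102
Option B: A[5] 22->9, delta=-13, new_sum=165+(-13)=152
Option C: A[1] -9->49, delta=58, new_sum=165+(58)=223
Option D: A[6] 44->47, delta=3, new_sum=165+(3)=168 <-- matches target
Option E: A[3] 33->-9, delta=-42, new_sum=165+(-42)=123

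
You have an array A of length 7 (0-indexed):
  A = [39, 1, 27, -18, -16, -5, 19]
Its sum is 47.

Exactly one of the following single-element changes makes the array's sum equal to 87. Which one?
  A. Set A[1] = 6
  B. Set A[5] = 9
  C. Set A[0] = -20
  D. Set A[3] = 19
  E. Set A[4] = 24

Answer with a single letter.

Answer: E

Derivation:
Option A: A[1] 1->6, delta=5, new_sum=47+(5)=52
Option B: A[5] -5->9, delta=14, new_sum=47+(14)=61
Option C: A[0] 39->-20, delta=-59, new_sum=47+(-59)=-12
Option D: A[3] -18->19, delta=37, new_sum=47+(37)=84
Option E: A[4] -16->24, delta=40, new_sum=47+(40)=87 <-- matches target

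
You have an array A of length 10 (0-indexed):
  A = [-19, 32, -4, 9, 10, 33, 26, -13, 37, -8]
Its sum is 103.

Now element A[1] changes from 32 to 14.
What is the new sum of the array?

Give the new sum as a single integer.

Old value at index 1: 32
New value at index 1: 14
Delta = 14 - 32 = -18
New sum = old_sum + delta = 103 + (-18) = 85

Answer: 85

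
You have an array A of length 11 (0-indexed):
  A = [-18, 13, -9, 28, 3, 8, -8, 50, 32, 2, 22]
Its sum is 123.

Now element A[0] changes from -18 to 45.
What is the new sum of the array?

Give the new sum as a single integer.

Answer: 186

Derivation:
Old value at index 0: -18
New value at index 0: 45
Delta = 45 - -18 = 63
New sum = old_sum + delta = 123 + (63) = 186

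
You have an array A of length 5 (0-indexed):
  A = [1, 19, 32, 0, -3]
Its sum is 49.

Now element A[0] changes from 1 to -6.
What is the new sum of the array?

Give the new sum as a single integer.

Old value at index 0: 1
New value at index 0: -6
Delta = -6 - 1 = -7
New sum = old_sum + delta = 49 + (-7) = 42

Answer: 42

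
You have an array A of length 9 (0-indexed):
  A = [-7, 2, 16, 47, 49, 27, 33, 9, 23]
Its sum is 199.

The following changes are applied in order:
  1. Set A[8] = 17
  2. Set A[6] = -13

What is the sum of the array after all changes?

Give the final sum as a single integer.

Initial sum: 199
Change 1: A[8] 23 -> 17, delta = -6, sum = 193
Change 2: A[6] 33 -> -13, delta = -46, sum = 147

Answer: 147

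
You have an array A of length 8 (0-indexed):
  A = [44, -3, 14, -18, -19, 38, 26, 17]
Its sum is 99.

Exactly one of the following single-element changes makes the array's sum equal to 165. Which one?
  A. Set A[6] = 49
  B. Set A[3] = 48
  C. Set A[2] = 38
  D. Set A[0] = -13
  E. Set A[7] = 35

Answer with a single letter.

Option A: A[6] 26->49, delta=23, new_sum=99+(23)=122
Option B: A[3] -18->48, delta=66, new_sum=99+(66)=165 <-- matches target
Option C: A[2] 14->38, delta=24, new_sum=99+(24)=123
Option D: A[0] 44->-13, delta=-57, new_sum=99+(-57)=42
Option E: A[7] 17->35, delta=18, new_sum=99+(18)=117

Answer: B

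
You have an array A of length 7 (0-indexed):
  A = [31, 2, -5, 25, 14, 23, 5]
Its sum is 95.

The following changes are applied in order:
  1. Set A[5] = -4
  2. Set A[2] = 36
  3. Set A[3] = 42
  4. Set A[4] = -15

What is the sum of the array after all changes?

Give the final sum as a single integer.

Answer: 97

Derivation:
Initial sum: 95
Change 1: A[5] 23 -> -4, delta = -27, sum = 68
Change 2: A[2] -5 -> 36, delta = 41, sum = 109
Change 3: A[3] 25 -> 42, delta = 17, sum = 126
Change 4: A[4] 14 -> -15, delta = -29, sum = 97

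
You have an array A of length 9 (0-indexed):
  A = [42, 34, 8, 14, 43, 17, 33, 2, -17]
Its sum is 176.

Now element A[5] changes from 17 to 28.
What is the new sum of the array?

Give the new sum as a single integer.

Answer: 187

Derivation:
Old value at index 5: 17
New value at index 5: 28
Delta = 28 - 17 = 11
New sum = old_sum + delta = 176 + (11) = 187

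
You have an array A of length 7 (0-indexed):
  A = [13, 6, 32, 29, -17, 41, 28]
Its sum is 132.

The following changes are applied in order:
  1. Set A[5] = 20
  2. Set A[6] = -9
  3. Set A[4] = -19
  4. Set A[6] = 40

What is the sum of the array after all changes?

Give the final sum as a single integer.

Initial sum: 132
Change 1: A[5] 41 -> 20, delta = -21, sum = 111
Change 2: A[6] 28 -> -9, delta = -37, sum = 74
Change 3: A[4] -17 -> -19, delta = -2, sum = 72
Change 4: A[6] -9 -> 40, delta = 49, sum = 121

Answer: 121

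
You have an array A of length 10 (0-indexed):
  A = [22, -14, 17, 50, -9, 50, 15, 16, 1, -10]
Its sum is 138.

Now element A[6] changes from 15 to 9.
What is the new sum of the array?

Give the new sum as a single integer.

Answer: 132

Derivation:
Old value at index 6: 15
New value at index 6: 9
Delta = 9 - 15 = -6
New sum = old_sum + delta = 138 + (-6) = 132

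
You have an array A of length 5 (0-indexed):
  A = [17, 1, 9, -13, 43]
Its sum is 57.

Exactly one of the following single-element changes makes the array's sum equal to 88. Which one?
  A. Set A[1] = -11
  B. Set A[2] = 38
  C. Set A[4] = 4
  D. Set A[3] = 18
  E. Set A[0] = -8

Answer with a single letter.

Answer: D

Derivation:
Option A: A[1] 1->-11, delta=-12, new_sum=57+(-12)=45
Option B: A[2] 9->38, delta=29, new_sum=57+(29)=86
Option C: A[4] 43->4, delta=-39, new_sum=57+(-39)=18
Option D: A[3] -13->18, delta=31, new_sum=57+(31)=88 <-- matches target
Option E: A[0] 17->-8, delta=-25, new_sum=57+(-25)=32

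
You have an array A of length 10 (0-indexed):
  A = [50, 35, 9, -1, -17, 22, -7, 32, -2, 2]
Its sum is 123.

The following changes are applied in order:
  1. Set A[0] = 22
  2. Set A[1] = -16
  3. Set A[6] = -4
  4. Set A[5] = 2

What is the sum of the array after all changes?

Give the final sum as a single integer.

Initial sum: 123
Change 1: A[0] 50 -> 22, delta = -28, sum = 95
Change 2: A[1] 35 -> -16, delta = -51, sum = 44
Change 3: A[6] -7 -> -4, delta = 3, sum = 47
Change 4: A[5] 22 -> 2, delta = -20, sum = 27

Answer: 27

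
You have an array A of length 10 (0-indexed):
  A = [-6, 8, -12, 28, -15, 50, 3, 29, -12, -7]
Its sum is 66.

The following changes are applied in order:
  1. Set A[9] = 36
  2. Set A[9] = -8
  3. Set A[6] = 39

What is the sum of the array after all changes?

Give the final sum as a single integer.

Answer: 101

Derivation:
Initial sum: 66
Change 1: A[9] -7 -> 36, delta = 43, sum = 109
Change 2: A[9] 36 -> -8, delta = -44, sum = 65
Change 3: A[6] 3 -> 39, delta = 36, sum = 101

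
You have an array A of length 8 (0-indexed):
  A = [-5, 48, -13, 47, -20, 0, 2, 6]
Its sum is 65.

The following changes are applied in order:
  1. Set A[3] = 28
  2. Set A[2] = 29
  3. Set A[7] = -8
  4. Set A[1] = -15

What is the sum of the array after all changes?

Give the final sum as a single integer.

Initial sum: 65
Change 1: A[3] 47 -> 28, delta = -19, sum = 46
Change 2: A[2] -13 -> 29, delta = 42, sum = 88
Change 3: A[7] 6 -> -8, delta = -14, sum = 74
Change 4: A[1] 48 -> -15, delta = -63, sum = 11

Answer: 11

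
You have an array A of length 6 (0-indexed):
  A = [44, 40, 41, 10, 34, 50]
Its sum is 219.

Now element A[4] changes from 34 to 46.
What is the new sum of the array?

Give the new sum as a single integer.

Answer: 231

Derivation:
Old value at index 4: 34
New value at index 4: 46
Delta = 46 - 34 = 12
New sum = old_sum + delta = 219 + (12) = 231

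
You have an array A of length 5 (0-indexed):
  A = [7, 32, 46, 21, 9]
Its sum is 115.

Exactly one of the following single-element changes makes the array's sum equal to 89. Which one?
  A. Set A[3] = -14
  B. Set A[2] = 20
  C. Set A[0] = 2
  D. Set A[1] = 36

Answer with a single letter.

Option A: A[3] 21->-14, delta=-35, new_sum=115+(-35)=80
Option B: A[2] 46->20, delta=-26, new_sum=115+(-26)=89 <-- matches target
Option C: A[0] 7->2, delta=-5, new_sum=115+(-5)=110
Option D: A[1] 32->36, delta=4, new_sum=115+(4)=119

Answer: B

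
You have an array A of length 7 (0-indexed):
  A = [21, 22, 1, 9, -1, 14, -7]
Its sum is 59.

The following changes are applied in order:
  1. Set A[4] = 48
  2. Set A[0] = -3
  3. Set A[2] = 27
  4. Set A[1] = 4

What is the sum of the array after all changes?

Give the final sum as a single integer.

Initial sum: 59
Change 1: A[4] -1 -> 48, delta = 49, sum = 108
Change 2: A[0] 21 -> -3, delta = -24, sum = 84
Change 3: A[2] 1 -> 27, delta = 26, sum = 110
Change 4: A[1] 22 -> 4, delta = -18, sum = 92

Answer: 92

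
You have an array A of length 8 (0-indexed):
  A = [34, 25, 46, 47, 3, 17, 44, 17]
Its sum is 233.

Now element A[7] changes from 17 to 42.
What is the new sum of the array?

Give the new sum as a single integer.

Answer: 258

Derivation:
Old value at index 7: 17
New value at index 7: 42
Delta = 42 - 17 = 25
New sum = old_sum + delta = 233 + (25) = 258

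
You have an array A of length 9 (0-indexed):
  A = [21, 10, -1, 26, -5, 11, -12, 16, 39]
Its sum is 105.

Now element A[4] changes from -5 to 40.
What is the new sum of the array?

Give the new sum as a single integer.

Old value at index 4: -5
New value at index 4: 40
Delta = 40 - -5 = 45
New sum = old_sum + delta = 105 + (45) = 150

Answer: 150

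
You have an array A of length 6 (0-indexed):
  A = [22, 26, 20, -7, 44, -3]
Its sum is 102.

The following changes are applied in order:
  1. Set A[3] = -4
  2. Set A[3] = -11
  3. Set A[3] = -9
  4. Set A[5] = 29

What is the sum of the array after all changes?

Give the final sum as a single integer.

Initial sum: 102
Change 1: A[3] -7 -> -4, delta = 3, sum = 105
Change 2: A[3] -4 -> -11, delta = -7, sum = 98
Change 3: A[3] -11 -> -9, delta = 2, sum = 100
Change 4: A[5] -3 -> 29, delta = 32, sum = 132

Answer: 132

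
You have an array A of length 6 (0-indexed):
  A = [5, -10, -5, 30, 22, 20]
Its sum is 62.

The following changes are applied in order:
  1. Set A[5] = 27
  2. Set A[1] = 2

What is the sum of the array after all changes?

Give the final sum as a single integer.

Answer: 81

Derivation:
Initial sum: 62
Change 1: A[5] 20 -> 27, delta = 7, sum = 69
Change 2: A[1] -10 -> 2, delta = 12, sum = 81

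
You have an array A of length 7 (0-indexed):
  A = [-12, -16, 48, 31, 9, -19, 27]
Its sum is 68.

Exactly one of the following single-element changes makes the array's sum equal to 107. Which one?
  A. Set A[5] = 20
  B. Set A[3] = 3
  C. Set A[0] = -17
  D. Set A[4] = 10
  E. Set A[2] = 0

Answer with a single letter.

Answer: A

Derivation:
Option A: A[5] -19->20, delta=39, new_sum=68+(39)=107 <-- matches target
Option B: A[3] 31->3, delta=-28, new_sum=68+(-28)=40
Option C: A[0] -12->-17, delta=-5, new_sum=68+(-5)=63
Option D: A[4] 9->10, delta=1, new_sum=68+(1)=69
Option E: A[2] 48->0, delta=-48, new_sum=68+(-48)=20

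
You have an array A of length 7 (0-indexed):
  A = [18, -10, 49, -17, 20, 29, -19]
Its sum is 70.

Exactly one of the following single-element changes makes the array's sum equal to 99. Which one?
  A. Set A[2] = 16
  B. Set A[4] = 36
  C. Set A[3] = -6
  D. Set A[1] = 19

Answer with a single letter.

Answer: D

Derivation:
Option A: A[2] 49->16, delta=-33, new_sum=70+(-33)=37
Option B: A[4] 20->36, delta=16, new_sum=70+(16)=86
Option C: A[3] -17->-6, delta=11, new_sum=70+(11)=81
Option D: A[1] -10->19, delta=29, new_sum=70+(29)=99 <-- matches target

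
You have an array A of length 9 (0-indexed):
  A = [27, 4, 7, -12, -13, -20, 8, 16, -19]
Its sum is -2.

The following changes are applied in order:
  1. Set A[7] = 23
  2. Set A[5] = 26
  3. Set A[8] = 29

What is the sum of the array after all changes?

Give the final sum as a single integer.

Initial sum: -2
Change 1: A[7] 16 -> 23, delta = 7, sum = 5
Change 2: A[5] -20 -> 26, delta = 46, sum = 51
Change 3: A[8] -19 -> 29, delta = 48, sum = 99

Answer: 99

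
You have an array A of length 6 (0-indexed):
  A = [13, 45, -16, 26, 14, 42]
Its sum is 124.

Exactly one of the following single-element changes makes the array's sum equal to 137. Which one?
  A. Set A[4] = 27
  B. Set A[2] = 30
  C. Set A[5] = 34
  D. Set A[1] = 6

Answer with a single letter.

Option A: A[4] 14->27, delta=13, new_sum=124+(13)=137 <-- matches target
Option B: A[2] -16->30, delta=46, new_sum=124+(46)=170
Option C: A[5] 42->34, delta=-8, new_sum=124+(-8)=116
Option D: A[1] 45->6, delta=-39, new_sum=124+(-39)=85

Answer: A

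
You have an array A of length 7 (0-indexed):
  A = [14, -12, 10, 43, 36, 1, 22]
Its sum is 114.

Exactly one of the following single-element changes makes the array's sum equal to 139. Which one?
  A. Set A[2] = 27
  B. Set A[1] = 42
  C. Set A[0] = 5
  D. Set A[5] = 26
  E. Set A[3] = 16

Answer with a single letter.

Option A: A[2] 10->27, delta=17, new_sum=114+(17)=131
Option B: A[1] -12->42, delta=54, new_sum=114+(54)=168
Option C: A[0] 14->5, delta=-9, new_sum=114+(-9)=105
Option D: A[5] 1->26, delta=25, new_sum=114+(25)=139 <-- matches target
Option E: A[3] 43->16, delta=-27, new_sum=114+(-27)=87

Answer: D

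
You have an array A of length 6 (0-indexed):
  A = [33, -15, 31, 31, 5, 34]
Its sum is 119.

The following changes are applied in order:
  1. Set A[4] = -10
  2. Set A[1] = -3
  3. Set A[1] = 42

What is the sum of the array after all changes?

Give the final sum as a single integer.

Answer: 161

Derivation:
Initial sum: 119
Change 1: A[4] 5 -> -10, delta = -15, sum = 104
Change 2: A[1] -15 -> -3, delta = 12, sum = 116
Change 3: A[1] -3 -> 42, delta = 45, sum = 161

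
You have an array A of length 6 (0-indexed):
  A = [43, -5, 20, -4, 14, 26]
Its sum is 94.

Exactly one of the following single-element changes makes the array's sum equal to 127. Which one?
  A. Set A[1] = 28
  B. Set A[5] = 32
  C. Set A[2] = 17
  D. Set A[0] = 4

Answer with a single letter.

Option A: A[1] -5->28, delta=33, new_sum=94+(33)=127 <-- matches target
Option B: A[5] 26->32, delta=6, new_sum=94+(6)=100
Option C: A[2] 20->17, delta=-3, new_sum=94+(-3)=91
Option D: A[0] 43->4, delta=-39, new_sum=94+(-39)=55

Answer: A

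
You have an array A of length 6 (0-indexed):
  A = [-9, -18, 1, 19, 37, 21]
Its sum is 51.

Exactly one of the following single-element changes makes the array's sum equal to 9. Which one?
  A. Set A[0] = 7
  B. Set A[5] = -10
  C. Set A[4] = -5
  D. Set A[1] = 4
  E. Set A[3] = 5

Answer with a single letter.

Option A: A[0] -9->7, delta=16, new_sum=51+(16)=67
Option B: A[5] 21->-10, delta=-31, new_sum=51+(-31)=20
Option C: A[4] 37->-5, delta=-42, new_sum=51+(-42)=9 <-- matches target
Option D: A[1] -18->4, delta=22, new_sum=51+(22)=73
Option E: A[3] 19->5, delta=-14, new_sum=51+(-14)=37

Answer: C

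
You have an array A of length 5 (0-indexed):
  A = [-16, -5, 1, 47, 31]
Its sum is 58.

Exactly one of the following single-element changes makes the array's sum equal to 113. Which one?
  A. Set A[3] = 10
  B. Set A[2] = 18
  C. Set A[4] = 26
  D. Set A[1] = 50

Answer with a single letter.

Answer: D

Derivation:
Option A: A[3] 47->10, delta=-37, new_sum=58+(-37)=21
Option B: A[2] 1->18, delta=17, new_sum=58+(17)=75
Option C: A[4] 31->26, delta=-5, new_sum=58+(-5)=53
Option D: A[1] -5->50, delta=55, new_sum=58+(55)=113 <-- matches target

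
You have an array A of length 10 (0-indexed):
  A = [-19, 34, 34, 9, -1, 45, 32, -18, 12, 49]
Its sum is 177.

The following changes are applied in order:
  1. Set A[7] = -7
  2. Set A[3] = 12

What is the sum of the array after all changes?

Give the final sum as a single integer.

Initial sum: 177
Change 1: A[7] -18 -> -7, delta = 11, sum = 188
Change 2: A[3] 9 -> 12, delta = 3, sum = 191

Answer: 191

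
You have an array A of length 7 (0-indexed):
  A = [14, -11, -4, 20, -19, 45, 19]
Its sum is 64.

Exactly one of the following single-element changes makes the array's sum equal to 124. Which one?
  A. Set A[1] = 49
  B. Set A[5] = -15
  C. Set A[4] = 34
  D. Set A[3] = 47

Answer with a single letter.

Answer: A

Derivation:
Option A: A[1] -11->49, delta=60, new_sum=64+(60)=124 <-- matches target
Option B: A[5] 45->-15, delta=-60, new_sum=64+(-60)=4
Option C: A[4] -19->34, delta=53, new_sum=64+(53)=117
Option D: A[3] 20->47, delta=27, new_sum=64+(27)=91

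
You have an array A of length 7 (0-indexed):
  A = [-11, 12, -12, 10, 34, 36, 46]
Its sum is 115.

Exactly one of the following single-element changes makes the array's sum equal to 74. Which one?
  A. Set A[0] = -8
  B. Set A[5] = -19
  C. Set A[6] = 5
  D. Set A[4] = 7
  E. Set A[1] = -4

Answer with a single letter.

Answer: C

Derivation:
Option A: A[0] -11->-8, delta=3, new_sum=115+(3)=118
Option B: A[5] 36->-19, delta=-55, new_sum=115+(-55)=60
Option C: A[6] 46->5, delta=-41, new_sum=115+(-41)=74 <-- matches target
Option D: A[4] 34->7, delta=-27, new_sum=115+(-27)=88
Option E: A[1] 12->-4, delta=-16, new_sum=115+(-16)=99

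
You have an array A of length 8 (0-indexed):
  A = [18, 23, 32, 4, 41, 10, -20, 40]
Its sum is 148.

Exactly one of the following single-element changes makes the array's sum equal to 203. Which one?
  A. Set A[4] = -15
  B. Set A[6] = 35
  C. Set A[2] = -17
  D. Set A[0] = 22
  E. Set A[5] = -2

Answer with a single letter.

Answer: B

Derivation:
Option A: A[4] 41->-15, delta=-56, new_sum=148+(-56)=92
Option B: A[6] -20->35, delta=55, new_sum=148+(55)=203 <-- matches target
Option C: A[2] 32->-17, delta=-49, new_sum=148+(-49)=99
Option D: A[0] 18->22, delta=4, new_sum=148+(4)=152
Option E: A[5] 10->-2, delta=-12, new_sum=148+(-12)=136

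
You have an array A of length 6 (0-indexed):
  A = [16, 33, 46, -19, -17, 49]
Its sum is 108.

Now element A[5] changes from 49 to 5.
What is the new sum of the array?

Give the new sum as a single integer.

Answer: 64

Derivation:
Old value at index 5: 49
New value at index 5: 5
Delta = 5 - 49 = -44
New sum = old_sum + delta = 108 + (-44) = 64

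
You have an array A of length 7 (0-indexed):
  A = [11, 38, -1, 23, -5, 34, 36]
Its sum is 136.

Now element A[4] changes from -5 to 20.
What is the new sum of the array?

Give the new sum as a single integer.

Old value at index 4: -5
New value at index 4: 20
Delta = 20 - -5 = 25
New sum = old_sum + delta = 136 + (25) = 161

Answer: 161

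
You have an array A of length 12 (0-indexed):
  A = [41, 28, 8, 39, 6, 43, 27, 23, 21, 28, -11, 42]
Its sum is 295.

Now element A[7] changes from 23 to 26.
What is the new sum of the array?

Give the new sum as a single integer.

Old value at index 7: 23
New value at index 7: 26
Delta = 26 - 23 = 3
New sum = old_sum + delta = 295 + (3) = 298

Answer: 298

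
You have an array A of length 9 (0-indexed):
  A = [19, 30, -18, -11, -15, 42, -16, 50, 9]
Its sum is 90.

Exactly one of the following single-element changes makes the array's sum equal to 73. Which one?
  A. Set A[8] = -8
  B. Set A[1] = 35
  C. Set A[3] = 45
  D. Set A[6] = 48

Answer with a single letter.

Option A: A[8] 9->-8, delta=-17, new_sum=90+(-17)=73 <-- matches target
Option B: A[1] 30->35, delta=5, new_sum=90+(5)=95
Option C: A[3] -11->45, delta=56, new_sum=90+(56)=146
Option D: A[6] -16->48, delta=64, new_sum=90+(64)=154

Answer: A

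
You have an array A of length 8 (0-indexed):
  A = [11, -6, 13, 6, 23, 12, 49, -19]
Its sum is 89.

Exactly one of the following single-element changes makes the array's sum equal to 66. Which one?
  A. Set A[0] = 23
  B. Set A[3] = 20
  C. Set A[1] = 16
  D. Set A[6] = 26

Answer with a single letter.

Answer: D

Derivation:
Option A: A[0] 11->23, delta=12, new_sum=89+(12)=101
Option B: A[3] 6->20, delta=14, new_sum=89+(14)=103
Option C: A[1] -6->16, delta=22, new_sum=89+(22)=111
Option D: A[6] 49->26, delta=-23, new_sum=89+(-23)=66 <-- matches target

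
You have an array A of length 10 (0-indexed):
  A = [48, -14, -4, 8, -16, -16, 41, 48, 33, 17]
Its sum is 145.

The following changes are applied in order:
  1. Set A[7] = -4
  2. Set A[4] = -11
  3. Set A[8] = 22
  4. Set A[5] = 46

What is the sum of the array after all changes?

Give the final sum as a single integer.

Initial sum: 145
Change 1: A[7] 48 -> -4, delta = -52, sum = 93
Change 2: A[4] -16 -> -11, delta = 5, sum = 98
Change 3: A[8] 33 -> 22, delta = -11, sum = 87
Change 4: A[5] -16 -> 46, delta = 62, sum = 149

Answer: 149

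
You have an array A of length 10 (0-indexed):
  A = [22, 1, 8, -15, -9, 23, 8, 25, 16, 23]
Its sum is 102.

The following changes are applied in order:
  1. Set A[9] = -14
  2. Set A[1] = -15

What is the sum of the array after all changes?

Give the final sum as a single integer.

Answer: 49

Derivation:
Initial sum: 102
Change 1: A[9] 23 -> -14, delta = -37, sum = 65
Change 2: A[1] 1 -> -15, delta = -16, sum = 49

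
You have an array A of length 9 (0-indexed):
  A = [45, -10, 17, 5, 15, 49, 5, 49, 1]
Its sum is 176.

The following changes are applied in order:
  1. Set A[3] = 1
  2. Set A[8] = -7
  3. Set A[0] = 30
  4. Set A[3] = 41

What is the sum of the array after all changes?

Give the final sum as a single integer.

Answer: 189

Derivation:
Initial sum: 176
Change 1: A[3] 5 -> 1, delta = -4, sum = 172
Change 2: A[8] 1 -> -7, delta = -8, sum = 164
Change 3: A[0] 45 -> 30, delta = -15, sum = 149
Change 4: A[3] 1 -> 41, delta = 40, sum = 189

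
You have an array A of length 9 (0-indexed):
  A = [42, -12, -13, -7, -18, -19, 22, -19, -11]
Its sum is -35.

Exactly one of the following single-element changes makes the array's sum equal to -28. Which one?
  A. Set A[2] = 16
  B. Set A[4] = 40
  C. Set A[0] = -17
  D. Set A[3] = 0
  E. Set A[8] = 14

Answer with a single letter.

Answer: D

Derivation:
Option A: A[2] -13->16, delta=29, new_sum=-35+(29)=-6
Option B: A[4] -18->40, delta=58, new_sum=-35+(58)=23
Option C: A[0] 42->-17, delta=-59, new_sum=-35+(-59)=-94
Option D: A[3] -7->0, delta=7, new_sum=-35+(7)=-28 <-- matches target
Option E: A[8] -11->14, delta=25, new_sum=-35+(25)=-10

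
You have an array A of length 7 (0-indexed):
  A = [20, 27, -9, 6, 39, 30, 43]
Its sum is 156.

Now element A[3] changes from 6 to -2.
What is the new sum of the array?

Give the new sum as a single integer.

Answer: 148

Derivation:
Old value at index 3: 6
New value at index 3: -2
Delta = -2 - 6 = -8
New sum = old_sum + delta = 156 + (-8) = 148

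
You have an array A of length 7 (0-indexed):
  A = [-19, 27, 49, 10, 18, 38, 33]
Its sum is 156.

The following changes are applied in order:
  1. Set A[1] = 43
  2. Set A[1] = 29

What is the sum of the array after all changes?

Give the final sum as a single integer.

Answer: 158

Derivation:
Initial sum: 156
Change 1: A[1] 27 -> 43, delta = 16, sum = 172
Change 2: A[1] 43 -> 29, delta = -14, sum = 158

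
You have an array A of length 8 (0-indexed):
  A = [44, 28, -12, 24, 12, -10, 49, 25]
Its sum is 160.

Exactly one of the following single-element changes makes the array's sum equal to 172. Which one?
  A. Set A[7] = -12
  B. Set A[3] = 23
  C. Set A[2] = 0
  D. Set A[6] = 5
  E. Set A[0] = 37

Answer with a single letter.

Answer: C

Derivation:
Option A: A[7] 25->-12, delta=-37, new_sum=160+(-37)=123
Option B: A[3] 24->23, delta=-1, new_sum=160+(-1)=159
Option C: A[2] -12->0, delta=12, new_sum=160+(12)=172 <-- matches target
Option D: A[6] 49->5, delta=-44, new_sum=160+(-44)=116
Option E: A[0] 44->37, delta=-7, new_sum=160+(-7)=153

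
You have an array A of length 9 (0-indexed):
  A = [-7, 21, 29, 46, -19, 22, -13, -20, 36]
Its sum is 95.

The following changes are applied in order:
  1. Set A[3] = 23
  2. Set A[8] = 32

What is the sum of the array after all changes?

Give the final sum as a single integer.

Initial sum: 95
Change 1: A[3] 46 -> 23, delta = -23, sum = 72
Change 2: A[8] 36 -> 32, delta = -4, sum = 68

Answer: 68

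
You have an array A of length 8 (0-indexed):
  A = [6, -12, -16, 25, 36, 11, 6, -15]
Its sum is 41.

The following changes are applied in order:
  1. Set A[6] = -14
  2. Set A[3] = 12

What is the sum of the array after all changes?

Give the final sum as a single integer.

Initial sum: 41
Change 1: A[6] 6 -> -14, delta = -20, sum = 21
Change 2: A[3] 25 -> 12, delta = -13, sum = 8

Answer: 8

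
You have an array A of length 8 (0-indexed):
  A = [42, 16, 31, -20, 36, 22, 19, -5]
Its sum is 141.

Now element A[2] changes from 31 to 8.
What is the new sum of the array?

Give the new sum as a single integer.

Answer: 118

Derivation:
Old value at index 2: 31
New value at index 2: 8
Delta = 8 - 31 = -23
New sum = old_sum + delta = 141 + (-23) = 118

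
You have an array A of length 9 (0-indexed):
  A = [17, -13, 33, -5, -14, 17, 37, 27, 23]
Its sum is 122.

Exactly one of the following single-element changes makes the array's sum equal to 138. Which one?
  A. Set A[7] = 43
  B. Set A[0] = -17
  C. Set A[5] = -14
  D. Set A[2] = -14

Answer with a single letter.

Option A: A[7] 27->43, delta=16, new_sum=122+(16)=138 <-- matches target
Option B: A[0] 17->-17, delta=-34, new_sum=122+(-34)=88
Option C: A[5] 17->-14, delta=-31, new_sum=122+(-31)=91
Option D: A[2] 33->-14, delta=-47, new_sum=122+(-47)=75

Answer: A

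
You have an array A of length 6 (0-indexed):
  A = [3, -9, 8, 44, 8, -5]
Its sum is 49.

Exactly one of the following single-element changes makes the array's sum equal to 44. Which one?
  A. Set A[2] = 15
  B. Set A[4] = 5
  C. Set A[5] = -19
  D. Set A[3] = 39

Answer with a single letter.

Answer: D

Derivation:
Option A: A[2] 8->15, delta=7, new_sum=49+(7)=56
Option B: A[4] 8->5, delta=-3, new_sum=49+(-3)=46
Option C: A[5] -5->-19, delta=-14, new_sum=49+(-14)=35
Option D: A[3] 44->39, delta=-5, new_sum=49+(-5)=44 <-- matches target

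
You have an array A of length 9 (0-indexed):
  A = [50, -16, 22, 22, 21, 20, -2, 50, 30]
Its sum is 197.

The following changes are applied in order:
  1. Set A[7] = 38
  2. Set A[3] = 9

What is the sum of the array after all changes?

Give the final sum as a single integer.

Initial sum: 197
Change 1: A[7] 50 -> 38, delta = -12, sum = 185
Change 2: A[3] 22 -> 9, delta = -13, sum = 172

Answer: 172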